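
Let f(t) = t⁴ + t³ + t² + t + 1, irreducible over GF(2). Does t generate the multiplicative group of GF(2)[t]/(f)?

No

|GF(2^4)^×| = 2^4 − 1 = 15. Prime factorization: 15 = 3·5.
f is primitive ⇔ t has order 15 in GF(2)[t]/(f), i.e. t^(15/q) ≠ 1 for each prime q | 15.
t^(5) mod f = 1
t^(3) mod f = t³.
Since t^(5) = 1, the order of t divides 5 < 15; not primitive.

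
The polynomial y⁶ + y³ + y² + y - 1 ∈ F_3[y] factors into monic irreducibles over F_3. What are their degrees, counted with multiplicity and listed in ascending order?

1, 1, 2, 2

Write h(y) = y⁶ + y³ + y² + y - 1.
Roots in F_3: h(0) = 2; h(1) = 0 → root; h(2) = 2.
Linear factors from roots: (y - 1).
Complete factorization: h(y) = (y - 1)^2·(y² + 1)·(y² - y - 1).
Factor degrees with multiplicity: 1 + 1 + 2 + 2 = 6.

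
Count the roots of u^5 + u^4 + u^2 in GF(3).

Write f(u) = u^5 + u^4 + u^2.
Evaluate at each of the 3 elements of GF(3):
f(0) = 0 → root; f(1) = 0 → root; f(2) = 1.
Roots: {0, 1}.

2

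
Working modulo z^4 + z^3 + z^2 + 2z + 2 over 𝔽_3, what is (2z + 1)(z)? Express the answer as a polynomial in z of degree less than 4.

Multiply in 𝔽_3[z]: (2z + 1)·(z) = 2z^2 + z.
Reduced: 2z^2 + z.

2z^2 + z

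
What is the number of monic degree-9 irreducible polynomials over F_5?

217000

Gauss's count: N_{5}(9) = (1/9) Σ_{d|9} μ(9/d)·5^d.
Divisors of 9: 1, 3, 9; μ(9/d) for each: 0, -1, 1.
Σ = − 5^3 + 5^9 = 1953000.
N = 1953000/9 = 217000.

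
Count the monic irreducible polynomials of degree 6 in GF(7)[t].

19544

By the necklace-counting formula, N_7(6) = (1/6) Σ_{d|6} μ(6/d)·7^d.
Divisors of 6: 1, 2, 3, 6; μ(6/d) for each: 1, -1, -1, 1.
Σ = 7^1 − 7^2 − 7^3 + 7^6 = 117264.
N = 117264/6 = 19544.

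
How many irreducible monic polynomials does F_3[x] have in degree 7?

x^(3^7) − x is the product of all monic irreducibles of degree dividing 7; Möbius inversion gives N = (1/7) Σ μ(7/d)·3^d.
Divisors of 7: 1, 7; μ(7/d) for each: -1, 1.
Σ = − 3^1 + 3^7 = 2184.
N = 2184/7 = 312.

312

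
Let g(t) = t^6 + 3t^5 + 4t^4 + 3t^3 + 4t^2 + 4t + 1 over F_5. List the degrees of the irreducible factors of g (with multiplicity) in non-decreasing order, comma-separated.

1, 1, 2, 2

Roots in F_5: g(0) = 1; g(1) = 0 → root; g(2) = 3; g(3) = 2; g(4) = 0 → root.
Linear factors from roots: (t + 4), (t + 1).
Complete factorization: g(t) = (t + 1)·(t + 4)·(t^2 + 4t + 2)^2.
Factor degrees with multiplicity: 1 + 1 + 2 + 2 = 6.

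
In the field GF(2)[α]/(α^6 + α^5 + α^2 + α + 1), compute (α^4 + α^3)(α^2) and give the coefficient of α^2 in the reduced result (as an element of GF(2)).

Multiply in GF(2)[α]: (α^4 + α^3)·(α^2) = α^6 + α^5.
Reduce using α^6 ≡ α^5 + α^2 + α + 1 (mod α^6 + α^5 + α^2 + α + 1).
Reduced: α^2 + α + 1.

1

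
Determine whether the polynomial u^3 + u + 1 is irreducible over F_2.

Write h(u) = u^3 + u + 1.
Check for roots in F_2: h(0) = 1; h(1) = 1.
No roots. A degree-3 polynomial over a field with no linear factor is irreducible.

Yes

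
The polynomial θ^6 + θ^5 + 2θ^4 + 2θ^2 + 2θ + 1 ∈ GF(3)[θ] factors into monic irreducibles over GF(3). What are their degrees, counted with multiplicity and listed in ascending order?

Write f(θ) = θ^6 + θ^5 + 2θ^4 + 2θ^2 + 2θ + 1.
Roots in GF(3): f(0) = 1; f(1) = 0 → root; f(2) = 0 → root.
Linear factors from roots: (θ + 2), (θ + 1).
Complete factorization: f(θ) = (θ + 1)·(θ + 2)·(θ^2 + 1)·(θ^2 + θ + 2).
Factor degrees with multiplicity: 1 + 1 + 2 + 2 = 6.

1, 1, 2, 2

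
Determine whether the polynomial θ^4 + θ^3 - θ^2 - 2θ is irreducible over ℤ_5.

Write m(θ) = θ^4 + θ^3 - θ^2 - 2θ.
Check for roots in ℤ_5: m(0) = 0 → root; m(1) = 4; m(2) = 1; m(3) = 3; m(4) = 1.
m(0) = 0, so (θ) divides m(θ); m is reducible.

No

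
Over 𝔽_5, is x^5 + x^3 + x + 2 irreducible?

No

Write f(x) = x^5 + x^3 + x + 2.
Check for roots in 𝔽_5: f(0) = 2; f(1) = 0 → root; f(2) = 4; f(3) = 0 → root; f(4) = 4.
f(1) = 0, so (x − 1) divides f(x); f is reducible.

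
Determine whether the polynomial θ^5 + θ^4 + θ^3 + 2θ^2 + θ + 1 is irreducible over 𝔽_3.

Yes

Write h(θ) = θ^5 + θ^4 + θ^3 + 2θ^2 + θ + 1.
Check for roots in 𝔽_3: h(0) = 1; h(1) = 1; h(2) = 1.
No roots, so no linear factors.
Monic irreducibles of degree 2 over GF(3): θ^2 + 1, θ^2 + θ + 2, θ^2 + 2θ + 2.
None of them divide h (all give nonzero remainder).
No irreducible factor of degree ≤ 2 exists, so h is irreducible over GF(3).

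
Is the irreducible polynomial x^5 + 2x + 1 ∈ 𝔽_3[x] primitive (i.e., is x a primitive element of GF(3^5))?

Yes

Write f(x) = x^5 + 2x + 1.
|GF(3^5)^×| = 3^5 − 1 = 242. Prime factorization: 242 = 2·11^2.
f is primitive ⇔ x has order 242 in GF(3)[x]/(f), i.e. x^(242/q) ≠ 1 for each prime q | 242.
x^(121) mod f = 2.
x^(22) mod f = 2x^3 + 2x^2 + x + 1.
None equal 1, so x has full order 242; f is primitive.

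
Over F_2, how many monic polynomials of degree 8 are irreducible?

30

Gauss's count: N_{2}(8) = (1/8) Σ_{d|8} μ(8/d)·2^d.
Divisors of 8: 1, 2, 4, 8; μ(8/d) for each: 0, 0, -1, 1.
Σ = − 2^4 + 2^8 = 240.
N = 240/8 = 30.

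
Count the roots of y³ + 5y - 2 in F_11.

1

Write h(y) = y³ + 5y - 2.
Evaluate at each of the 11 elements of F_11:
h(0) = 9; h(1) = 4; h(2) = 5; h(3) = 7; h(4) = 5; h(5) = 5; h(6) = 2; h(7) = 2; h(8) = 0 → root; h(9) = 2; h(10) = 3.
Roots: {8}.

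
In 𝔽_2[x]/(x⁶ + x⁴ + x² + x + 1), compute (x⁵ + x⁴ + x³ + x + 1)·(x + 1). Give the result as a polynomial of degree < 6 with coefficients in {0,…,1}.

x^4 + x^3 + x

Multiply in 𝔽_2[x]: (x⁵ + x⁴ + x³ + x + 1)·(x + 1) = x⁶ + x³ + x² + 1.
Reduce using x⁶ ≡ x⁴ + x² + x + 1 (mod x⁶ + x⁴ + x² + x + 1).
Reduced: x⁴ + x³ + x.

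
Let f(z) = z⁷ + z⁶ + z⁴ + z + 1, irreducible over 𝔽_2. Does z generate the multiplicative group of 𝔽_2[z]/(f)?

Yes

|GF(2^7)^×| = 2^7 − 1 = 127. Prime factorization: 127 = 127.
f is primitive ⇔ z has order 127 in GF(2)[z]/(f), i.e. z^(127/q) ≠ 1 for each prime q | 127.
z^(1) mod f = z.
None equal 1, so z has full order 127; f is primitive.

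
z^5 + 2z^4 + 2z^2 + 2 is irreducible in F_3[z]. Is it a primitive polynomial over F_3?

Write f(z) = z^5 + 2z^4 + 2z^2 + 2.
|GF(3^5)^×| = 3^5 − 1 = 242. Prime factorization: 242 = 2·11^2.
f is primitive ⇔ z has order 242 in GF(3)[z]/(f), i.e. z^(242/q) ≠ 1 for each prime q | 242.
z^(121) mod f = 1
z^(22) mod f = z^4 + z^3 + 2z^2.
Since z^(121) = 1, the order of z divides 121 < 242; not primitive.

No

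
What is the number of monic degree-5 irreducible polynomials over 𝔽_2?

By the necklace-counting formula, N_2(5) = (1/5) Σ_{d|5} μ(5/d)·2^d.
Divisors of 5: 1, 5; μ(5/d) for each: -1, 1.
Σ = − 2^1 + 2^5 = 30.
N = 30/5 = 6.

6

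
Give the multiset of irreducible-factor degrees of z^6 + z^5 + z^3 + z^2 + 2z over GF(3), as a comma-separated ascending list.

1, 1, 1, 3

Write h(z) = z^6 + z^5 + z^3 + z^2 + 2z.
Roots in GF(3): h(0) = 0 → root; h(1) = 0 → root; h(2) = 1.
Linear factors from roots: (z), (z + 2).
Complete factorization: h(z) = (z)·(z + 2)^2·(z^3 + 2z + 2).
Factor degrees with multiplicity: 1 + 1 + 1 + 3 = 6.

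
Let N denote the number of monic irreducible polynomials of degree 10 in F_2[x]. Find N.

x^(2^10) − x is the product of all monic irreducibles of degree dividing 10; Möbius inversion gives N = (1/10) Σ μ(10/d)·2^d.
Divisors of 10: 1, 2, 5, 10; μ(10/d) for each: 1, -1, -1, 1.
Σ = 2^1 − 2^2 − 2^5 + 2^10 = 990.
N = 990/10 = 99.

99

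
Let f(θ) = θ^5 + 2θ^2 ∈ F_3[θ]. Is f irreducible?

Check for roots in F_3: f(0) = 0 → root; f(1) = 0 → root; f(2) = 1.
f(0) = 0, so (θ) divides f(θ); f is reducible.

No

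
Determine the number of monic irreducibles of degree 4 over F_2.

x^(2^4) − x is the product of all monic irreducibles of degree dividing 4; Möbius inversion gives N = (1/4) Σ μ(4/d)·2^d.
Divisors of 4: 1, 2, 4; μ(4/d) for each: 0, -1, 1.
Σ = − 2^2 + 2^4 = 12.
N = 12/4 = 3.

3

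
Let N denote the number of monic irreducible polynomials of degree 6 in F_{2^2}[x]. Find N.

The number of monic irreducibles of degree 6 over GF(4) is (1/6)·Σ_{d∣6} μ(6/d) 4^d.
Divisors of 6: 1, 2, 3, 6; μ(6/d) for each: 1, -1, -1, 1.
Σ = 4^1 − 4^2 − 4^3 + 4^6 = 4020.
N = 4020/6 = 670.

670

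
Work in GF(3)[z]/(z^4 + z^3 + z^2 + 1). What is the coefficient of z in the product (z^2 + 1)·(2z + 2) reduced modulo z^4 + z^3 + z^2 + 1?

Multiply in GF(3)[z]: (z^2 + 1)·(2z + 2) = 2z^3 + 2z^2 + 2z + 2.
Reduced: 2z^3 + 2z^2 + 2z + 2.

2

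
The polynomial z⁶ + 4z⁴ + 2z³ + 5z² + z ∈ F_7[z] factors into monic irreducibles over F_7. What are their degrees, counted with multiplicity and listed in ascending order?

Write g(z) = z⁶ + 4z⁴ + 2z³ + 5z² + z.
Linear factors from roots: (z), (z + 4), (z + 1).
Complete factorization: g(z) = (z)·(z + 1)·(z + 4)·(z³ + 2z² + 4z + 2).
Factor degrees with multiplicity: 1 + 1 + 1 + 3 = 6.

1, 1, 1, 3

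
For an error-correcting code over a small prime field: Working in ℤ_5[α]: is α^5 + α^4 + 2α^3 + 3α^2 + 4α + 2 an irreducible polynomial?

Write f(α) = α^5 + α^4 + 2α^3 + 3α^2 + 4α + 2.
Check for roots in ℤ_5: f(0) = 2; f(1) = 3; f(2) = 1; f(3) = 4; f(4) = 4.
No roots, so no linear factors.
Degree-2 irreducible divisors: test the 10 monic irreducibles of degree 2 over GF(5).
None of them divide f (all give nonzero remainder).
No irreducible factor of degree ≤ 2 exists, so f is irreducible over GF(5).

Yes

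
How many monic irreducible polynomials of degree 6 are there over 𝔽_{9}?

The number of monic irreducibles of degree 6 over GF(9) is (1/6)·Σ_{d∣6} μ(6/d) 9^d.
Divisors of 6: 1, 2, 3, 6; μ(6/d) for each: 1, -1, -1, 1.
Σ = 9^1 − 9^2 − 9^3 + 9^6 = 530640.
N = 530640/6 = 88440.

88440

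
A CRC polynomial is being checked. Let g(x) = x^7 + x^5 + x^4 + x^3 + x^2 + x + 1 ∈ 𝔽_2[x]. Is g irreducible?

Check for roots in 𝔽_2: g(0) = 1; g(1) = 1.
No roots, so no linear factors.
Monic irreducibles of degree 2 over GF(2): x^2 + x + 1.
None of them divide g (all give nonzero remainder).
Monic irreducibles of degree 3 over GF(2): x^3 + x + 1, x^3 + x^2 + 1.
None of them divide g (all give nonzero remainder).
No irreducible factor of degree ≤ 3 exists, so g is irreducible over GF(2).

Yes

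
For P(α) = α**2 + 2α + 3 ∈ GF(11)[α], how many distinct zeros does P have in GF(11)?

Evaluate at each of the 11 elements of GF(11):
P(0) = 3; P(1) = 6; P(2) = 0 → root; P(3) = 7; P(4) = 5; P(5) = 5; P(6) = 7; P(7) = 0 → root; P(8) = 6; P(9) = 3; P(10) = 2.
Roots: {2, 7}.

2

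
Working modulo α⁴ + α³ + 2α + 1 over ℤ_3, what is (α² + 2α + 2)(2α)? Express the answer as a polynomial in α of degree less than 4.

2α^3 + α^2 + α

Multiply in ℤ_3[α]: (α² + 2α + 2)·(2α) = 2α³ + α² + α.
Reduced: 2α³ + α² + α.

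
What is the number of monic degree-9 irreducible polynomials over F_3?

Gauss's count: N_{3}(9) = (1/9) Σ_{d|9} μ(9/d)·3^d.
Divisors of 9: 1, 3, 9; μ(9/d) for each: 0, -1, 1.
Σ = − 3^3 + 3^9 = 19656.
N = 19656/9 = 2184.

2184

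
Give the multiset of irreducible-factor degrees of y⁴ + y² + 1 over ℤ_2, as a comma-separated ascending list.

Write g(y) = y⁴ + y² + 1.
Roots in ℤ_2: g(0) = 1; g(1) = 1.
Complete factorization: g(y) = (y² + y + 1)^2.
Factor degrees with multiplicity: 2 + 2 = 4.

2, 2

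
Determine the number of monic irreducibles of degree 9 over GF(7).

The number of monic irreducibles of degree 9 over GF(7) is (1/9)·Σ_{d∣9} μ(9/d) 7^d.
Divisors of 9: 1, 3, 9; μ(9/d) for each: 0, -1, 1.
Σ = − 7^3 + 7^9 = 40353264.
N = 40353264/9 = 4483696.

4483696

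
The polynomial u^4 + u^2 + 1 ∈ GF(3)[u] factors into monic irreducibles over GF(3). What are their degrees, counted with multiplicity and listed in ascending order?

1, 1, 1, 1

Write h(u) = u^4 + u^2 + 1.
Roots in GF(3): h(0) = 1; h(1) = 0 → root; h(2) = 0 → root.
Linear factors from roots: (u - 1), (u + 1).
Complete factorization: h(u) = (u + 1)^2·(u - 1)^2.
Factor degrees with multiplicity: 1 + 1 + 1 + 1 = 4.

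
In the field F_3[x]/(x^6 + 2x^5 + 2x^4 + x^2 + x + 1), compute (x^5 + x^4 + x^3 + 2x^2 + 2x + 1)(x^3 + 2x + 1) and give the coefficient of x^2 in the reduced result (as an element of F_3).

Multiply in F_3[x]: (x^5 + x^4 + x^3 + 2x^2 + 2x + 1)·(x^3 + 2x + 1) = x^8 + x^7 + 2x^5 + 2x^4 + x + 1.
Reduce using x^6 ≡ x^5 + x^4 + 2x^2 + 2x + 2 (mod x^6 + 2x^5 + 2x^4 + x^2 + x + 1).
Reduced: x^5 + x^4 + 2x + 1.

0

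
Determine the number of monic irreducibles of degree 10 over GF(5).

976248

Gauss's count: N_{5}(10) = (1/10) Σ_{d|10} μ(10/d)·5^d.
Divisors of 10: 1, 2, 5, 10; μ(10/d) for each: 1, -1, -1, 1.
Σ = 5^1 − 5^2 − 5^5 + 5^10 = 9762480.
N = 9762480/10 = 976248.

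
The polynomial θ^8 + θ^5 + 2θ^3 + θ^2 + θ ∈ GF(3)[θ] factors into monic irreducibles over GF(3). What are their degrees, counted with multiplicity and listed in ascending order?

1, 1, 2, 2, 2

Write f(θ) = θ^8 + θ^5 + 2θ^3 + θ^2 + θ.
Roots in GF(3): f(0) = 0 → root; f(1) = 0 → root; f(2) = 1.
Linear factors from roots: (θ), (θ + 2).
Complete factorization: f(θ) = (θ)·(θ + 2)·(θ^2 + θ + 2)·(θ^2 + 1)^2.
Factor degrees with multiplicity: 1 + 1 + 2 + 2 + 2 = 8.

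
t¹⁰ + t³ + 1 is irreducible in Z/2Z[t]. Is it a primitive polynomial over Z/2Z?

Yes

Write f(t) = t¹⁰ + t³ + 1.
|GF(2^10)^×| = 2^10 − 1 = 1023. Prime factorization: 1023 = 3·11·31.
f is primitive ⇔ t has order 1023 in GF(2)[t]/(f), i.e. t^(1023/q) ≠ 1 for each prime q | 1023.
t^(341) mod f = t⁷ + t⁶ + t⁵ + t³ + t² + 1.
t^(93) mod f = t⁹ + t⁷ + t⁶ + t³ + 1.
t^(33) mod f = t⁹ + t⁶ + t⁵ + t³ + t².
None equal 1, so t has full order 1023; f is primitive.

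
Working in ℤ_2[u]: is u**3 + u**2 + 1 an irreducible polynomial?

Yes

Write g(u) = u**3 + u**2 + 1.
Check for roots in ℤ_2: g(0) = 1; g(1) = 1.
No roots. A degree-3 polynomial over a field with no linear factor is irreducible.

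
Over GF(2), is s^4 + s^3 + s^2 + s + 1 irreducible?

Write P(s) = s^4 + s^3 + s^2 + s + 1.
Check for roots in GF(2): P(0) = 1; P(1) = 1.
No roots, so no linear factors.
Monic irreducibles of degree 2 over GF(2): s^2 + s + 1.
None of them divide P (all give nonzero remainder).
No irreducible factor of degree ≤ 2 exists, so P is irreducible over GF(2).

Yes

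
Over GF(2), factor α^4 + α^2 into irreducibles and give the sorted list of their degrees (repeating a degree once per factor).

1, 1, 1, 1

Write f(α) = α^4 + α^2.
Roots in GF(2): f(0) = 0 → root; f(1) = 0 → root.
Linear factors from roots: (α), (α + 1).
Complete factorization: f(α) = (α)^2·(α + 1)^2.
Factor degrees with multiplicity: 1 + 1 + 1 + 1 = 4.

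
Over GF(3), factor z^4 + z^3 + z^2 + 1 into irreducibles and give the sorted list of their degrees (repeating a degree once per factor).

Write f(z) = z^4 + z^3 + z^2 + 1.
Roots in GF(3): f(0) = 1; f(1) = 1; f(2) = 2.
Complete factorization: f(z) = (z^4 + z^3 + z^2 + 1).
Factor degrees with multiplicity: 4 = 4.

4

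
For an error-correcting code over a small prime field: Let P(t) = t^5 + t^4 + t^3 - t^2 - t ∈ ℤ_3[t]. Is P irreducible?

No

Check for roots in ℤ_3: P(0) = 0 → root; P(1) = 1; P(2) = 2.
P(0) = 0, so (t) divides P(t); P is reducible.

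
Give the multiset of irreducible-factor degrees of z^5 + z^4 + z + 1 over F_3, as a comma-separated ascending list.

Write g(z) = z^5 + z^4 + z + 1.
Roots in F_3: g(0) = 1; g(1) = 1; g(2) = 0 → root.
Linear factors from roots: (z + 1).
Complete factorization: g(z) = (z + 1)·(z^2 + z + 2)·(z^2 + 2z + 2).
Factor degrees with multiplicity: 1 + 2 + 2 = 5.

1, 2, 2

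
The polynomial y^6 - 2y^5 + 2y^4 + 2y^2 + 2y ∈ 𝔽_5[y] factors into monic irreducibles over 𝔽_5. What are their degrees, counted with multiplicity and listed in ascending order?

1, 1, 1, 1, 2

Write f(y) = y^6 - 2y^5 + 2y^4 + 2y^2 + 2y.
Roots in 𝔽_5: f(0) = 0 → root; f(1) = 0 → root; f(2) = 4; f(3) = 4; f(4) = 0 → root.
Linear factors from roots: (y), (y - 1), (y + 1).
Complete factorization: f(y) = (y)·(y + 1)·(y - 1)^2·(y^2 - y + 2).
Factor degrees with multiplicity: 1 + 1 + 1 + 1 + 2 = 6.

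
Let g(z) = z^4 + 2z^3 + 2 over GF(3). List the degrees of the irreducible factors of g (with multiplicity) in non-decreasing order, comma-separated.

Roots in GF(3): g(0) = 2; g(1) = 2; g(2) = 1.
Complete factorization: g(z) = (z^4 + 2z^3 + 2).
Factor degrees with multiplicity: 4 = 4.

4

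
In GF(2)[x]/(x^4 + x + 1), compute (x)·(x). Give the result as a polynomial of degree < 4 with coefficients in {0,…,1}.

Multiply in GF(2)[x]: (x)·(x) = x^2.
Reduced: x^2.

x^2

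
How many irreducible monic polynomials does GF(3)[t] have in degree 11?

16104

By the necklace-counting formula, N_3(11) = (1/11) Σ_{d|11} μ(11/d)·3^d.
Divisors of 11: 1, 11; μ(11/d) for each: -1, 1.
Σ = − 3^1 + 3^11 = 177144.
N = 177144/11 = 16104.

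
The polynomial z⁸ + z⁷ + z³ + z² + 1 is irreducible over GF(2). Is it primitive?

Write f(z) = z⁸ + z⁷ + z³ + z² + 1.
|GF(2^8)^×| = 2^8 − 1 = 255. Prime factorization: 255 = 3·5·17.
f is primitive ⇔ z has order 255 in GF(2)[z]/(f), i.e. z^(255/q) ≠ 1 for each prime q | 255.
z^(85) mod f = z⁶ + z³ + z² + z.
z^(51) mod f = z⁵ + z⁴ + z² + 1.
z^(15) mod f = z⁷ + z⁶ + z⁴ + z³.
None equal 1, so z has full order 255; f is primitive.

Yes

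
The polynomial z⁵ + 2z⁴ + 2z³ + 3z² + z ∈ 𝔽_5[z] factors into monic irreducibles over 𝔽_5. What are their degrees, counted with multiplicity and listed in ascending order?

1, 2, 2

Write f(z) = z⁵ + 2z⁴ + 2z³ + 3z² + z.
Roots in 𝔽_5: f(0) = 0 → root; f(1) = 4; f(2) = 4; f(3) = 4; f(4) = 1.
Linear factors from roots: (z).
Complete factorization: f(z) = (z)·(z² + 3z + 3)·(z² + 4z + 2).
Factor degrees with multiplicity: 1 + 2 + 2 = 5.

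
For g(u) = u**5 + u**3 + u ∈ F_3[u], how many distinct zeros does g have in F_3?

Evaluate at each of the 3 elements of F_3:
g(0) = 0 → root; g(1) = 0 → root; g(2) = 0 → root.
Roots: {0, 1, 2}.

3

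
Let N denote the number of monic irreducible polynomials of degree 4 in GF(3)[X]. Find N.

Gauss's count: N_{3}(4) = (1/4) Σ_{d|4} μ(4/d)·3^d.
Divisors of 4: 1, 2, 4; μ(4/d) for each: 0, -1, 1.
Σ = − 3^2 + 3^4 = 72.
N = 72/4 = 18.

18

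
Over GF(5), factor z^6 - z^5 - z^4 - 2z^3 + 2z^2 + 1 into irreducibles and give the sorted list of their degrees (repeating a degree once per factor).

1, 1, 1, 1, 2

Write h(z) = z^6 - z^5 - z^4 - 2z^3 + 2z^2 + 1.
Roots in GF(5): h(0) = 1; h(1) = 0 → root; h(2) = 4; h(3) = 0 → root; h(4) = 1.
Linear factors from roots: (z - 1), (z + 2).
Complete factorization: h(z) = (z + 2)·(z - 1)^3·(z^2 + 2).
Factor degrees with multiplicity: 1 + 1 + 1 + 1 + 2 = 6.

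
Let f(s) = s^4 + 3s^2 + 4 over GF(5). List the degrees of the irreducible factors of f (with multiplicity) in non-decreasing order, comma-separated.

Roots in GF(5): f(0) = 4; f(1) = 3; f(2) = 2; f(3) = 2; f(4) = 3.
Complete factorization: f(s) = (s^2 + s + 2)·(s^2 + 4s + 2).
Factor degrees with multiplicity: 2 + 2 = 4.

2, 2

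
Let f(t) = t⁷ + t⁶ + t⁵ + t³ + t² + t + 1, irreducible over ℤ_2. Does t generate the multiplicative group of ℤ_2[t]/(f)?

Yes

|GF(2^7)^×| = 2^7 − 1 = 127. Prime factorization: 127 = 127.
f is primitive ⇔ t has order 127 in GF(2)[t]/(f), i.e. t^(127/q) ≠ 1 for each prime q | 127.
t^(1) mod f = t.
None equal 1, so t has full order 127; f is primitive.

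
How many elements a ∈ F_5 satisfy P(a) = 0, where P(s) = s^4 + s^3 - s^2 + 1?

2

Evaluate at each of the 5 elements of F_5:
P(0) = 1; P(1) = 2; P(2) = 1; P(3) = 0 → root; P(4) = 0 → root.
Roots: {3, 4}.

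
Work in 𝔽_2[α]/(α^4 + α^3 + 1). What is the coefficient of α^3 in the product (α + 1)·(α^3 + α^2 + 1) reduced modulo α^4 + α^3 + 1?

Multiply in 𝔽_2[α]: (α + 1)·(α^3 + α^2 + 1) = α^4 + α^2 + α + 1.
Reduce using α^4 ≡ α^3 + 1 (mod α^4 + α^3 + 1).
Reduced: α^3 + α^2 + α.

1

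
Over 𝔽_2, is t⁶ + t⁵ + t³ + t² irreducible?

No

Write f(t) = t⁶ + t⁵ + t³ + t².
Check for roots in 𝔽_2: f(0) = 0 → root; f(1) = 0 → root.
f(0) = 0, so (t) divides f(t); f is reducible.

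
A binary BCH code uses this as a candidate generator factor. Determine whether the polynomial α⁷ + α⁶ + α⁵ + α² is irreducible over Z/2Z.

No

Write h(α) = α⁷ + α⁶ + α⁵ + α².
Check for roots in Z/2Z: h(0) = 0 → root; h(1) = 0 → root.
h(0) = 0, so (α) divides h(α); h is reducible.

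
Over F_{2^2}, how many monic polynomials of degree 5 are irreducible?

204

x^(4^5) − x is the product of all monic irreducibles of degree dividing 5; Möbius inversion gives N = (1/5) Σ μ(5/d)·4^d.
Divisors of 5: 1, 5; μ(5/d) for each: -1, 1.
Σ = − 4^1 + 4^5 = 1020.
N = 1020/5 = 204.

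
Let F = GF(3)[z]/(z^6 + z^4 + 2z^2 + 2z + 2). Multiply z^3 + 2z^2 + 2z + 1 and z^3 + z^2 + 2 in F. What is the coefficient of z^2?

0

Multiply in GF(3)[z]: (z^3 + 2z^2 + 2z + 1)·(z^3 + z^2 + 2) = z^6 + z^4 + 2z^3 + 2z^2 + z + 2.
Reduce using z^6 ≡ 2z^4 + z^2 + z + 1 (mod z^6 + z^4 + 2z^2 + 2z + 2).
Reduced: 2z^3 + 2z.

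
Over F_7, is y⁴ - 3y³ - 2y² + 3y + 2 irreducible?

No

Write f(y) = y⁴ - 3y³ - 2y² + 3y + 2.
Check for roots in F_7: f(0) = 2; f(1) = 1; f(2) = 6; f(3) = 0 → root; f(4) = 4; f(5) = 0 → root; f(6) = 1.
f(3) = 0, so (y − 3) divides f(y); f is reducible.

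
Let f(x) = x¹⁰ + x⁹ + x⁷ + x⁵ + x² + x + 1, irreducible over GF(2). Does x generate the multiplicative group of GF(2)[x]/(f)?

|GF(2^10)^×| = 2^10 − 1 = 1023. Prime factorization: 1023 = 3·11·31.
f is primitive ⇔ x has order 1023 in GF(2)[x]/(f), i.e. x^(1023/q) ≠ 1 for each prime q | 1023.
x^(341) mod f = x⁹ + x⁷ + x⁶ + x⁵ + x³ + 1.
x^(93) mod f = 1
x^(33) mod f = x⁶ + x³ + 1.
Since x^(93) = 1, the order of x divides 93 < 1023; not primitive.

No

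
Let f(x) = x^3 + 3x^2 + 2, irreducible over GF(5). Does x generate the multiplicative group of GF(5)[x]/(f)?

Yes

|GF(5^3)^×| = 5^3 − 1 = 124. Prime factorization: 124 = 2^2·31.
f is primitive ⇔ x has order 124 in GF(5)[x]/(f), i.e. x^(124/q) ≠ 1 for each prime q | 124.
x^(62) mod f = 4.
x^(4) mod f = 4x^2 + 3x + 1.
None equal 1, so x has full order 124; f is primitive.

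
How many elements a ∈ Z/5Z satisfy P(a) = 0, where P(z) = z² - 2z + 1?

1

Evaluate at each of the 5 elements of Z/5Z:
P(0) = 1; P(1) = 0 → root; P(2) = 1; P(3) = 4; P(4) = 4.
Roots: {1}.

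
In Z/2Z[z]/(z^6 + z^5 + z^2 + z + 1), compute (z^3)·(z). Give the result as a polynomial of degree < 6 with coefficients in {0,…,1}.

Multiply in Z/2Z[z]: (z^3)·(z) = z^4.
Reduced: z^4.

z^4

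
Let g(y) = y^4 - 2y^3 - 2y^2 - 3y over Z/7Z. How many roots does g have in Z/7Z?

Evaluate at each of the 7 elements of Z/7Z:
g(0) = 0 → root; g(1) = 1; g(2) = 0 → root; g(3) = 0 → root; g(4) = 0 → root; g(5) = 2; g(6) = 4.
Roots: {0, 2, 3, 4}.

4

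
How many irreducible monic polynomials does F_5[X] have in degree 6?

Gauss's count: N_{5}(6) = (1/6) Σ_{d|6} μ(6/d)·5^d.
Divisors of 6: 1, 2, 3, 6; μ(6/d) for each: 1, -1, -1, 1.
Σ = 5^1 − 5^2 − 5^3 + 5^6 = 15480.
N = 15480/6 = 2580.

2580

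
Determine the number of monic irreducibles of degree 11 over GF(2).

186

By the necklace-counting formula, N_2(11) = (1/11) Σ_{d|11} μ(11/d)·2^d.
Divisors of 11: 1, 11; μ(11/d) for each: -1, 1.
Σ = − 2^1 + 2^11 = 2046.
N = 2046/11 = 186.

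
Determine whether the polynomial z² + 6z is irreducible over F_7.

No

Write f(z) = z² + 6z.
Check for roots in F_7: f(0) = 0 → root; f(1) = 0 → root; f(2) = 2; f(3) = 6; f(4) = 5; f(5) = 6; f(6) = 2.
f(0) = 0, so (z) divides f(z); f is reducible.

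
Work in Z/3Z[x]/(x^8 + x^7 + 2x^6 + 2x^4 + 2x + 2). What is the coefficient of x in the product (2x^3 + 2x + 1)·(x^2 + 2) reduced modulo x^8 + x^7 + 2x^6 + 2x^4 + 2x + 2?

1

Multiply in Z/3Z[x]: (2x^3 + 2x + 1)·(x^2 + 2) = 2x^5 + x^2 + x + 2.
Reduced: 2x^5 + x^2 + x + 2.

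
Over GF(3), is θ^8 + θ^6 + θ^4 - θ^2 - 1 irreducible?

Write h(θ) = θ^8 + θ^6 + θ^4 - θ^2 - 1.
Check for roots in GF(3): h(0) = 2; h(1) = 1; h(2) = 1.
No roots, so no linear factors.
Monic irreducibles of degree 2 over GF(3): θ^2 + 1, θ^2 + θ - 1, θ^2 - θ - 1.
None of them divide h (all give nonzero remainder).
Degree-3 irreducible divisors: test the 8 monic irreducibles of degree 3 over GF(3).
None of them divide h (all give nonzero remainder).
Degree-4 irreducible divisors: test the 18 monic irreducibles of degree 4 over GF(3).
None of them divide h (all give nonzero remainder).
No irreducible factor of degree ≤ 4 exists, so h is irreducible over GF(3).

Yes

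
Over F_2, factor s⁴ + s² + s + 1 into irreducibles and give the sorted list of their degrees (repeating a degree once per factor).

Write f(s) = s⁴ + s² + s + 1.
Roots in F_2: f(0) = 1; f(1) = 0 → root.
Linear factors from roots: (s + 1).
Complete factorization: f(s) = (s + 1)·(s³ + s² + 1).
Factor degrees with multiplicity: 1 + 3 = 4.

1, 3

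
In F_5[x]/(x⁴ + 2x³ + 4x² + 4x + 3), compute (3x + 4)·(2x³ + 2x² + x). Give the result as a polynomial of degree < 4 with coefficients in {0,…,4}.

Multiply in F_5[x]: (3x + 4)·(2x³ + 2x² + x) = x⁴ + 4x³ + x² + 4x.
Reduce using x⁴ ≡ 3x³ + x² + x + 2 (mod x⁴ + 2x³ + 4x² + 4x + 3).
Reduced: 2x³ + 2x² + 2.

2x^3 + 2x^2 + 2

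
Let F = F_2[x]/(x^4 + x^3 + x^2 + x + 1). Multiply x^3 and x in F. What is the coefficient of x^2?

Multiply in F_2[x]: (x^3)·(x) = x^4.
Reduce using x^4 ≡ x^3 + x^2 + x + 1 (mod x^4 + x^3 + x^2 + x + 1).
Reduced: x^3 + x^2 + x + 1.

1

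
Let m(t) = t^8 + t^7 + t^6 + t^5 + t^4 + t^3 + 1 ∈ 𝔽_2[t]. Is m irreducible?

Yes

Check for roots in 𝔽_2: m(0) = 1; m(1) = 1.
No roots, so no linear factors.
Monic irreducibles of degree 2 over GF(2): t^2 + t + 1.
None of them divide m (all give nonzero remainder).
Monic irreducibles of degree 3 over GF(2): t^3 + t + 1, t^3 + t^2 + 1.
None of them divide m (all give nonzero remainder).
Monic irreducibles of degree 4 over GF(2): t^4 + t + 1, t^4 + t^3 + 1, t^4 + t^3 + t^2 + t + 1.
None of them divide m (all give nonzero remainder).
No irreducible factor of degree ≤ 4 exists, so m is irreducible over GF(2).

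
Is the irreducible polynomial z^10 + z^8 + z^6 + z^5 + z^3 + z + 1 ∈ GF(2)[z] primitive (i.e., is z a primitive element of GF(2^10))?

Write f(z) = z^10 + z^8 + z^6 + z^5 + z^3 + z + 1.
|GF(2^10)^×| = 2^10 − 1 = 1023. Prime factorization: 1023 = 3·11·31.
f is primitive ⇔ z has order 1023 in GF(2)[z]/(f), i.e. z^(1023/q) ≠ 1 for each prime q | 1023.
z^(341) mod f = z^5 + z^4 + z^3 + z^2 + z.
z^(93) mod f = z^8 + z^5 + z^3 + 1.
z^(33) mod f = z^8 + z^7 + z^4 + z^3 + z^2.
None equal 1, so z has full order 1023; f is primitive.

Yes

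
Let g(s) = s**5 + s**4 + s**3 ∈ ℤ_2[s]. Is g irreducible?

No

Check for roots in ℤ_2: g(0) = 0 → root; g(1) = 1.
g(0) = 0, so (s) divides g(s); g is reducible.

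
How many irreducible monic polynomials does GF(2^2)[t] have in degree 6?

Gauss's count: N_{4}(6) = (1/6) Σ_{d|6} μ(6/d)·4^d.
Divisors of 6: 1, 2, 3, 6; μ(6/d) for each: 1, -1, -1, 1.
Σ = 4^1 − 4^2 − 4^3 + 4^6 = 4020.
N = 4020/6 = 670.

670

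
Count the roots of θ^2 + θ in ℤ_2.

2

Write f(θ) = θ^2 + θ.
Evaluate at each of the 2 elements of ℤ_2:
f(0) = 0 → root; f(1) = 0 → root.
Roots: {0, 1}.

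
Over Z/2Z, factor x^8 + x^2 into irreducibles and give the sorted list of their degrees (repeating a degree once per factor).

Write f(x) = x^8 + x^2.
Roots in Z/2Z: f(0) = 0 → root; f(1) = 0 → root.
Linear factors from roots: (x), (x + 1).
Complete factorization: f(x) = (x)^2·(x + 1)^2·(x^2 + x + 1)^2.
Factor degrees with multiplicity: 1 + 1 + 1 + 1 + 2 + 2 = 8.

1, 1, 1, 1, 2, 2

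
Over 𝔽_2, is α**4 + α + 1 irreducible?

Write P(α) = α**4 + α + 1.
Check for roots in 𝔽_2: P(0) = 1; P(1) = 1.
No roots, so no linear factors.
Monic irreducibles of degree 2 over GF(2): α**2 + α + 1.
None of them divide P (all give nonzero remainder).
No irreducible factor of degree ≤ 2 exists, so P is irreducible over GF(2).

Yes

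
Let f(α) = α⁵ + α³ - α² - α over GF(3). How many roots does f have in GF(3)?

2

Evaluate at each of the 3 elements of GF(3):
f(0) = 0 → root; f(1) = 0 → root; f(2) = 1.
Roots: {0, 1}.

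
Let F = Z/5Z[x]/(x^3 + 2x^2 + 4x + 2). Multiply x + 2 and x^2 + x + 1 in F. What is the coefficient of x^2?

1

Multiply in Z/5Z[x]: (x + 2)·(x^2 + x + 1) = x^3 + 3x^2 + 3x + 2.
Reduce using x^3 ≡ 3x^2 + x + 3 (mod x^3 + 2x^2 + 4x + 2).
Reduced: x^2 + 4x.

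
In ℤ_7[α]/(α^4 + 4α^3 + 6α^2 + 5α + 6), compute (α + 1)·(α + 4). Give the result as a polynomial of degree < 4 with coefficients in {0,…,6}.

α^2 + 5α + 4

Multiply in ℤ_7[α]: (α + 1)·(α + 4) = α^2 + 5α + 4.
Reduced: α^2 + 5α + 4.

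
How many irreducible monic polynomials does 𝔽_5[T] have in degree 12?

20343700

Gauss's count: N_{5}(12) = (1/12) Σ_{d|12} μ(12/d)·5^d.
Divisors of 12: 1, 2, 3, 4, 6, 12; μ(12/d) for each: 0, 1, 0, -1, -1, 1.
Σ = 5^2 − 5^4 − 5^6 + 5^12 = 244124400.
N = 244124400/12 = 20343700.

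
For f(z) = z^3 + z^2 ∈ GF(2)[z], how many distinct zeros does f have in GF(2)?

2

Evaluate at each of the 2 elements of GF(2):
f(0) = 0 → root; f(1) = 0 → root.
Roots: {0, 1}.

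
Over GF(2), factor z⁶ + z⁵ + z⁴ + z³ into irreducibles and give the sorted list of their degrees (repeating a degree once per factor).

1, 1, 1, 1, 1, 1

Write g(z) = z⁶ + z⁵ + z⁴ + z³.
Roots in GF(2): g(0) = 0 → root; g(1) = 0 → root.
Linear factors from roots: (z), (z + 1).
Complete factorization: g(z) = (z)^3·(z + 1)^3.
Factor degrees with multiplicity: 1 + 1 + 1 + 1 + 1 + 1 = 6.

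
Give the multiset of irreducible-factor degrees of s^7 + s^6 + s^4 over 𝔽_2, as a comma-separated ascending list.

1, 1, 1, 1, 3

Write h(s) = s^7 + s^6 + s^4.
Roots in 𝔽_2: h(0) = 0 → root; h(1) = 1.
Linear factors from roots: (s).
Complete factorization: h(s) = (s)^4·(s^3 + s^2 + 1).
Factor degrees with multiplicity: 1 + 1 + 1 + 1 + 3 = 7.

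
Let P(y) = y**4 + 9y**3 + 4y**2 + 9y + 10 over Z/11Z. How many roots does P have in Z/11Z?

Evaluate at each of the 11 elements of Z/11Z:
P(0) = 10; P(1) = 0 → root; P(2) = 0 → root; P(3) = 1; P(4) = 7; P(5) = 2; P(6) = 5; P(7) = 4; P(8) = 0 → root; P(9) = 7; P(10) = 8.
Roots: {1, 2, 8}.

3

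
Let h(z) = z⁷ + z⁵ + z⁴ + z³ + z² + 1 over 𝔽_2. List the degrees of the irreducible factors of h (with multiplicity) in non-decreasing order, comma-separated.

Roots in 𝔽_2: h(0) = 1; h(1) = 0 → root.
Linear factors from roots: (z + 1).
Complete factorization: h(z) = (z + 1)·(z² + z + 1)^3.
Factor degrees with multiplicity: 1 + 2 + 2 + 2 = 7.

1, 2, 2, 2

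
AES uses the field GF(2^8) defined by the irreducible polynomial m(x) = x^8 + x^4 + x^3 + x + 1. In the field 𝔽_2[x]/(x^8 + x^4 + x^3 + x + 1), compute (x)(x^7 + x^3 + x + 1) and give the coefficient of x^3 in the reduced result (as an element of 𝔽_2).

1

Multiply in 𝔽_2[x]: (x)·(x^7 + x^3 + x + 1) = x^8 + x^4 + x^2 + x.
Reduce using x^8 ≡ x^4 + x^3 + x + 1 (mod x^8 + x^4 + x^3 + x + 1).
Reduced: x^3 + x^2 + 1.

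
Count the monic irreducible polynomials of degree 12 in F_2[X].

335

By the necklace-counting formula, N_2(12) = (1/12) Σ_{d|12} μ(12/d)·2^d.
Divisors of 12: 1, 2, 3, 4, 6, 12; μ(12/d) for each: 0, 1, 0, -1, -1, 1.
Σ = 2^2 − 2^4 − 2^6 + 2^12 = 4020.
N = 4020/12 = 335.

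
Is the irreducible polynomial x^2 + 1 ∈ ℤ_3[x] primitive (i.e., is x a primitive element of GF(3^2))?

No

Write f(x) = x^2 + 1.
|GF(3^2)^×| = 3^2 − 1 = 8. Prime factorization: 8 = 2^3.
f is primitive ⇔ x has order 8 in GF(3)[x]/(f), i.e. x^(8/q) ≠ 1 for each prime q | 8.
x^(4) mod f = 1
Since x^(4) = 1, the order of x divides 4 < 8; not primitive.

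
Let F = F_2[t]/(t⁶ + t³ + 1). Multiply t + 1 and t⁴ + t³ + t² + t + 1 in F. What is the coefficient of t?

0

Multiply in F_2[t]: (t + 1)·(t⁴ + t³ + t² + t + 1) = t⁵ + 1.
Reduced: t⁵ + 1.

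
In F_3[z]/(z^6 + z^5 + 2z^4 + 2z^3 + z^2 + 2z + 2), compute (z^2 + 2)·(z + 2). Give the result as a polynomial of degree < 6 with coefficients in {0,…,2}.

Multiply in F_3[z]: (z^2 + 2)·(z + 2) = z^3 + 2z^2 + 2z + 1.
Reduced: z^3 + 2z^2 + 2z + 1.

z^3 + 2z^2 + 2z + 1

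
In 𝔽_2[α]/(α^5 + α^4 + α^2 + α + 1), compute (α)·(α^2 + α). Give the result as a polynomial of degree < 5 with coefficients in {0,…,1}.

Multiply in 𝔽_2[α]: (α)·(α^2 + α) = α^3 + α^2.
Reduced: α^3 + α^2.

α^3 + α^2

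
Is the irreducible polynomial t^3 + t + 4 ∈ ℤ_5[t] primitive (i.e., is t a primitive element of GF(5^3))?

Write f(t) = t^3 + t + 4.
|GF(5^3)^×| = 5^3 − 1 = 124. Prime factorization: 124 = 2^2·31.
f is primitive ⇔ t has order 124 in GF(5)[t]/(f), i.e. t^(124/q) ≠ 1 for each prime q | 124.
t^(62) mod f = 1
t^(4) mod f = 4t^2 + t.
Since t^(62) = 1, the order of t divides 62 < 124; not primitive.

No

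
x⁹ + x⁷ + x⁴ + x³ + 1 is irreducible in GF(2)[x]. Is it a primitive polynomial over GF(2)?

No

Write f(x) = x⁹ + x⁷ + x⁴ + x³ + 1.
|GF(2^9)^×| = 2^9 − 1 = 511. Prime factorization: 511 = 7·73.
f is primitive ⇔ x has order 511 in GF(2)[x]/(f), i.e. x^(511/q) ≠ 1 for each prime q | 511.
x^(73) mod f = 1
x^(7) mod f = x⁷.
Since x^(73) = 1, the order of x divides 73 < 511; not primitive.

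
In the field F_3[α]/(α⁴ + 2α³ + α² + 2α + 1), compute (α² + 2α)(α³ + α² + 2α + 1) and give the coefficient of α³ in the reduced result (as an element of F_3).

1

Multiply in F_3[α]: (α² + 2α)·(α³ + α² + 2α + 1) = α⁵ + α³ + 2α² + 2α.
Reduce using α⁴ ≡ α³ + 2α² + α + 2 (mod α⁴ + 2α³ + α² + 2α + 1).
Reduced: α³ + 2α² + 2α + 2.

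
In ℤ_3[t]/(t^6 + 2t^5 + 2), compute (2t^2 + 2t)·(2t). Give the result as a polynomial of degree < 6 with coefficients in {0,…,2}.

Multiply in ℤ_3[t]: (2t^2 + 2t)·(2t) = t^3 + t^2.
Reduced: t^3 + t^2.

t^3 + t^2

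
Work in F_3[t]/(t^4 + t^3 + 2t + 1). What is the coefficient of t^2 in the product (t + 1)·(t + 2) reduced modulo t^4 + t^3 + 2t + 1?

Multiply in F_3[t]: (t + 1)·(t + 2) = t^2 + 2.
Reduced: t^2 + 2.

1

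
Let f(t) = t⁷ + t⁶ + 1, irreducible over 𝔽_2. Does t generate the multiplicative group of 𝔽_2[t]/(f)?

|GF(2^7)^×| = 2^7 − 1 = 127. Prime factorization: 127 = 127.
f is primitive ⇔ t has order 127 in GF(2)[t]/(f), i.e. t^(127/q) ≠ 1 for each prime q | 127.
t^(1) mod f = t.
None equal 1, so t has full order 127; f is primitive.

Yes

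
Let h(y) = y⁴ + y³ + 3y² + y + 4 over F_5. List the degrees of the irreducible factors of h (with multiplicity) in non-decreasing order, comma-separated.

Roots in F_5: h(0) = 4; h(1) = 0 → root; h(2) = 2; h(3) = 2; h(4) = 1.
Linear factors from roots: (y + 4).
Complete factorization: h(y) = (y + 4)·(y³ + 2y² + 1).
Factor degrees with multiplicity: 1 + 3 = 4.

1, 3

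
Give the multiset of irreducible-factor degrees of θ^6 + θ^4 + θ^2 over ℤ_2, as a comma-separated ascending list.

Write f(θ) = θ^6 + θ^4 + θ^2.
Roots in ℤ_2: f(0) = 0 → root; f(1) = 1.
Linear factors from roots: (θ).
Complete factorization: f(θ) = (θ)^2·(θ^2 + θ + 1)^2.
Factor degrees with multiplicity: 1 + 1 + 2 + 2 = 6.

1, 1, 2, 2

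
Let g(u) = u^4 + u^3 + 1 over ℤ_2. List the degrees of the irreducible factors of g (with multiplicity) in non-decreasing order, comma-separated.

Roots in ℤ_2: g(0) = 1; g(1) = 1.
Complete factorization: g(u) = (u^4 + u^3 + 1).
Factor degrees with multiplicity: 4 = 4.

4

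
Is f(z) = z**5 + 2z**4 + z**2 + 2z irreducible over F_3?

No

Check for roots in F_3: f(0) = 0 → root; f(1) = 0 → root; f(2) = 0 → root.
f(0) = 0, so (z) divides f(z); f is reducible.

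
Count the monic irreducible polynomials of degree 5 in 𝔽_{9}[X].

x^(9^5) − x is the product of all monic irreducibles of degree dividing 5; Möbius inversion gives N = (1/5) Σ μ(5/d)·9^d.
Divisors of 5: 1, 5; μ(5/d) for each: -1, 1.
Σ = − 9^1 + 9^5 = 59040.
N = 59040/5 = 11808.

11808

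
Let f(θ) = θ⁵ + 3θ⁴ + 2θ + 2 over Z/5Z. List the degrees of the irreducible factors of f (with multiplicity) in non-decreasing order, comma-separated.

Roots in Z/5Z: f(0) = 2; f(1) = 3; f(2) = 1; f(3) = 4; f(4) = 2.
Complete factorization: f(θ) = (θ² + 2θ + 4)·(θ³ + θ² + 4θ + 3).
Factor degrees with multiplicity: 2 + 3 = 5.

2, 3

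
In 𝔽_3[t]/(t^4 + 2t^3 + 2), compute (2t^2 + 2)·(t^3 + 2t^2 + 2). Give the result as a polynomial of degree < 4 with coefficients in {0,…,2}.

2t^3 + 2t^2 + 2t + 1

Multiply in 𝔽_3[t]: (2t^2 + 2)·(t^3 + 2t^2 + 2) = 2t^5 + t^4 + 2t^3 + 2t^2 + 1.
Reduce using t^4 ≡ t^3 + 1 (mod t^4 + 2t^3 + 2).
Reduced: 2t^3 + 2t^2 + 2t + 1.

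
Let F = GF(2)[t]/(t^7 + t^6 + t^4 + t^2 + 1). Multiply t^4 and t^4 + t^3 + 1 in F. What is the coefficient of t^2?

0

Multiply in GF(2)[t]: (t^4)·(t^4 + t^3 + 1) = t^8 + t^7 + t^4.
Reduce using t^7 ≡ t^6 + t^4 + t^2 + 1 (mod t^7 + t^6 + t^4 + t^2 + 1).
Reduced: t^5 + t^4 + t^3 + t.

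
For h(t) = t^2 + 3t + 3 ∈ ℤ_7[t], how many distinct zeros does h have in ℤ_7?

Evaluate at each of the 7 elements of ℤ_7:
h(0) = 3; h(1) = 0 → root; h(2) = 6; h(3) = 0 → root; h(4) = 3; h(5) = 1; h(6) = 1.
Roots: {1, 3}.

2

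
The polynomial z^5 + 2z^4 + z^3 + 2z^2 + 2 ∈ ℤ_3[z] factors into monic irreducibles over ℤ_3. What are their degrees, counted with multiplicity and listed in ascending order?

2, 3

Write g(z) = z^5 + 2z^4 + z^3 + 2z^2 + 2.
Roots in ℤ_3: g(0) = 2; g(1) = 2; g(2) = 1.
Complete factorization: g(z) = (z^2 + 2z + 2)·(z^3 + 2z + 1).
Factor degrees with multiplicity: 2 + 3 = 5.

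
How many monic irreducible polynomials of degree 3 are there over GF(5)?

40

x^(5^3) − x is the product of all monic irreducibles of degree dividing 3; Möbius inversion gives N = (1/3) Σ μ(3/d)·5^d.
Divisors of 3: 1, 3; μ(3/d) for each: -1, 1.
Σ = − 5^1 + 5^3 = 120.
N = 120/3 = 40.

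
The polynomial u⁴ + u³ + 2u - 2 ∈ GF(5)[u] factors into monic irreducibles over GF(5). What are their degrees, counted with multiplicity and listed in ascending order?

Write g(u) = u⁴ + u³ + 2u - 2.
Roots in GF(5): g(0) = 3; g(1) = 2; g(2) = 1; g(3) = 2; g(4) = 1.
Complete factorization: g(u) = (u⁴ + u³ + 2u - 2).
Factor degrees with multiplicity: 4 = 4.

4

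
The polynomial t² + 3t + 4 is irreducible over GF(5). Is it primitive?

Write f(t) = t² + 3t + 4.
|GF(5^2)^×| = 5^2 − 1 = 24. Prime factorization: 24 = 2^3·3.
f is primitive ⇔ t has order 24 in GF(5)[t]/(f), i.e. t^(24/q) ≠ 1 for each prime q | 24.
t^(12) mod f = 1
t^(8) mod f = 3t + 4.
Since t^(12) = 1, the order of t divides 12 < 24; not primitive.

No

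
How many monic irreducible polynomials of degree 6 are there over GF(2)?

9

By the necklace-counting formula, N_2(6) = (1/6) Σ_{d|6} μ(6/d)·2^d.
Divisors of 6: 1, 2, 3, 6; μ(6/d) for each: 1, -1, -1, 1.
Σ = 2^1 − 2^2 − 2^3 + 2^6 = 54.
N = 54/6 = 9.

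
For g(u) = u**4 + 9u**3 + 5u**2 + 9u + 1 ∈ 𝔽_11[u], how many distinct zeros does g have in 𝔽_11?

Evaluate at each of the 11 elements of 𝔽_11:
g(0) = 1; g(1) = 3; g(2) = 6; g(3) = 1; g(4) = 3; g(5) = 7; g(6) = 10; g(7) = 0 → root; g(8) = 0 → root; g(9) = 2; g(10) = 0 → root.
Roots: {7, 8, 10}.

3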